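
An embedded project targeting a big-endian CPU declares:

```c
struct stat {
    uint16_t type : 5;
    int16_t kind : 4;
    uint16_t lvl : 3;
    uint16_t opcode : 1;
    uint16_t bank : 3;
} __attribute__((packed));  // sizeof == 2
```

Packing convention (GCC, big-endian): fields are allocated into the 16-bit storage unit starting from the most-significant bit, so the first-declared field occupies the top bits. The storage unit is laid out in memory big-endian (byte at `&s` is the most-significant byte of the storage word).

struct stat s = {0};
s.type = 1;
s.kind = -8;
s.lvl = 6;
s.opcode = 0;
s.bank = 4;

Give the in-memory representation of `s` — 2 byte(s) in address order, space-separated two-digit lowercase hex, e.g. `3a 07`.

[11+:5] type=1 & 0x1f = 0x1; word=0x0800
[7+:4] kind=-8 & 0xf = 0x8; word=0x0c00
[4+:3] lvl=6 & 0x7 = 0x6; word=0x0c60
[3+:1] opcode=0 & 0x1 = 0x0; word=0x0c60
[0+:3] bank=4 & 0x7 = 0x4; word=0x0c64
word = 0x0c64 → big-endian bytes:
  [0]=0x0c  [1]=0x64

0c 64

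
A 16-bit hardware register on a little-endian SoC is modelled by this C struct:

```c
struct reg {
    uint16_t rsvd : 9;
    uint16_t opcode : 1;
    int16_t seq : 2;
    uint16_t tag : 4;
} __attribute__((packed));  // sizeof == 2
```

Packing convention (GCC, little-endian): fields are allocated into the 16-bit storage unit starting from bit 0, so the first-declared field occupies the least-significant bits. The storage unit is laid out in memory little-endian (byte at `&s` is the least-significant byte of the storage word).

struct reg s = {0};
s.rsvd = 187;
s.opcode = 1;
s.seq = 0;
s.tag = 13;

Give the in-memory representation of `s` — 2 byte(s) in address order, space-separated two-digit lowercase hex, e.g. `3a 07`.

rsvd:9 = 187 → 0xbb << 0 → word 0x00bb
opcode:1 = 1 → 0x1 << 9 → word 0x02bb
seq:2 = 0 → 0x0 << 10 → word 0x02bb
tag:4 = 13 → 0xd << 12 → word 0xd2bb
word = 0xd2bb → little-endian bytes:
  [0]=0xbb  [1]=0xd2

bb d2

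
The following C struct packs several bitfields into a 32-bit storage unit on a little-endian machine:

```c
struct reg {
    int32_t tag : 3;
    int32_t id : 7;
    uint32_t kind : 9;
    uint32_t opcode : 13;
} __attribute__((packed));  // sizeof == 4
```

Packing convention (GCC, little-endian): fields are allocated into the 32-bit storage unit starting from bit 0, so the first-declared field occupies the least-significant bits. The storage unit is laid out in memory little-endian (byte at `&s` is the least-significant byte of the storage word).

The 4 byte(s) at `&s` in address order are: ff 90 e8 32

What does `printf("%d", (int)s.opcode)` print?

1629

[0]=0xff [1]=0x90 [2]=0xe8 [3]=0x32 (little-endian) → word 0x32e890ff
tag:3 @ bit 0 → (0x32e890ff>>0)&0x7 = 0x7
id:7 @ bit 3 → (0x32e890ff>>3)&0x7f = 0x1f
kind:9 @ bit 10 → (0x32e890ff>>10)&0x1ff = 0x24
opcode:13 @ bit 19 → (0x32e890ff>>19)&0x1fff = 0x65d  ←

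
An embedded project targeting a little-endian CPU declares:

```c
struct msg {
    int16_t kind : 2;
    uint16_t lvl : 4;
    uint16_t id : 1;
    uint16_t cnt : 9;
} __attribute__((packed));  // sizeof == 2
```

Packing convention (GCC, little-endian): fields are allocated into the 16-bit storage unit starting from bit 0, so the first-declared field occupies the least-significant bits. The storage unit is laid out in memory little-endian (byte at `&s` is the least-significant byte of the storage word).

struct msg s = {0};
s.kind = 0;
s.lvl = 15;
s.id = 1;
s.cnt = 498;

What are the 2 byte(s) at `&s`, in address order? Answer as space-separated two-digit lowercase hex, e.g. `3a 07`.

7c f9

kind:2 = 0 → 0x0 << 0 → word 0x0000
lvl:4 = 15 → 0xf << 2 → word 0x003c
id:1 = 1 → 0x1 << 6 → word 0x007c
cnt:9 = 498 → 0x1f2 << 7 → word 0xf97c
word = 0xf97c → little-endian bytes:
  [0]=0x7c  [1]=0xf9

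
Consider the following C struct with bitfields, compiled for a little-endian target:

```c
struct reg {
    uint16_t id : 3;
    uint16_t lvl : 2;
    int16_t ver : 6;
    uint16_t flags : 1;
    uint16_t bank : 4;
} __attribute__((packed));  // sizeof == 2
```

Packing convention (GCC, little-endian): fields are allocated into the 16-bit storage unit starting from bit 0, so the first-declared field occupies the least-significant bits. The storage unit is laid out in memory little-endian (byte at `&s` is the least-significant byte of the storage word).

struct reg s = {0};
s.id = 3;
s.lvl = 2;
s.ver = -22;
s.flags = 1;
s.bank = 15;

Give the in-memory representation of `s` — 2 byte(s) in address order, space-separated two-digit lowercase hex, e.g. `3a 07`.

id (3b) val=3 bits=0x3 at bit 0: 0x0003
lvl (2b) val=2 bits=0x2 at bit 3: 0x0013
ver (6b) val=-22 bits=0x2a at bit 5: 0x0553
flags (1b) val=1 bits=0x1 at bit 11: 0x0d53
bank (4b) val=15 bits=0xf at bit 12: 0xfd53
word = 0xfd53 → little-endian bytes:
  [0]=0x53  [1]=0xfd

53 fd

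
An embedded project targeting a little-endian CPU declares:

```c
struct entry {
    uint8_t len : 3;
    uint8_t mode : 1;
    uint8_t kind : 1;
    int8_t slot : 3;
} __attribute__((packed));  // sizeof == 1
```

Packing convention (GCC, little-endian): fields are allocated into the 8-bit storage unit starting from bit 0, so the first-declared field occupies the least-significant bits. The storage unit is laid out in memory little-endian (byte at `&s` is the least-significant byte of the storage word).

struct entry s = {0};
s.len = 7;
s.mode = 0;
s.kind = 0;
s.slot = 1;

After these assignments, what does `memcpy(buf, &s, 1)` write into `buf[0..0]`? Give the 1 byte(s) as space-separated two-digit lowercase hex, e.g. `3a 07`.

27

len:3 = 7 → 0x7 << 0 → word 0x07
mode:1 = 0 → 0x0 << 3 → word 0x07
kind:1 = 0 → 0x0 << 4 → word 0x07
slot:3 = 1 → 0x1 << 5 → word 0x27
word = 0x27 → little-endian bytes:
  [0]=0x27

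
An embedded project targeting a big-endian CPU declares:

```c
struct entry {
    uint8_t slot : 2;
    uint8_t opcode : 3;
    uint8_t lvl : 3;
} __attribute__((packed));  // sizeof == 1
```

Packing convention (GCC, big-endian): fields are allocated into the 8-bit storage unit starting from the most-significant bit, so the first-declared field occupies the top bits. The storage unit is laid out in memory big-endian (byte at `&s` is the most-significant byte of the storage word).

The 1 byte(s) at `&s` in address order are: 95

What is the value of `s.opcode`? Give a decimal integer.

2

[0]=0x95 (big-endian) → word 0x95
slot:2 @ bit 6 → (0x95>>6)&0x3 = 0x2
opcode:3 @ bit 3 → (0x95>>3)&0x7 = 0x2  ←
lvl:3 @ bit 0 → (0x95>>0)&0x7 = 0x5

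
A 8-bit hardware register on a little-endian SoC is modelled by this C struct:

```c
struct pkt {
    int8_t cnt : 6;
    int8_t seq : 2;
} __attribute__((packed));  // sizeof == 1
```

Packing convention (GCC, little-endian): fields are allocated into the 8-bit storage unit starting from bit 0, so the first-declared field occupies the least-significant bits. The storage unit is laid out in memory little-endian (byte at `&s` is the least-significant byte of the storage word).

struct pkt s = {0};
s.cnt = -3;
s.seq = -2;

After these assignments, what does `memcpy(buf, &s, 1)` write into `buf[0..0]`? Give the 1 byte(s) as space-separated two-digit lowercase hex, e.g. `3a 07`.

[0+:6] cnt=-3 & 0x3f = 0x3d; word=0x3d
[6+:2] seq=-2 & 0x3 = 0x2; word=0xbd
word = 0xbd → little-endian bytes:
  [0]=0xbd

bd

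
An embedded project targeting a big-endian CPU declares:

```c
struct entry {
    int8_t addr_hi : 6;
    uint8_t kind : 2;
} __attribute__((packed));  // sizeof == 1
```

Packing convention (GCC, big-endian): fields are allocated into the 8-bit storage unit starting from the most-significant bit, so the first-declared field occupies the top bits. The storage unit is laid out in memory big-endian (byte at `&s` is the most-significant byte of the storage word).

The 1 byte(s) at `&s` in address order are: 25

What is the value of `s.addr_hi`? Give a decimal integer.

9

[0]=0x25 (big-endian) → word 0x25
addr_hi:6 @ bit 2 → (0x25>>2)&0x3f = 0x9  ←
kind:2 @ bit 0 → (0x25>>0)&0x3 = 0x1
addr_hi signed 6b, MSB=0: value = 9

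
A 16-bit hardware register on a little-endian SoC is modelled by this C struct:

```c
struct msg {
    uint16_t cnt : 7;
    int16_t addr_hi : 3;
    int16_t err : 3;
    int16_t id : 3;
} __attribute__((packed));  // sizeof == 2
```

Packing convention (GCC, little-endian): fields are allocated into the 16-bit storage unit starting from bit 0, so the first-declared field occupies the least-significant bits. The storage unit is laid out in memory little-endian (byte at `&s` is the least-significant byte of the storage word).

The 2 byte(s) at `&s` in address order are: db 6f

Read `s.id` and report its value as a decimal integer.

[0]=0xdb [1]=0x6f (little-endian) → word 0x6fdb
cnt:7 @ bit 0 → (0x6fdb>>0)&0x7f = 0x5b
addr_hi:3 @ bit 7 → (0x6fdb>>7)&0x7 = 0x7
err:3 @ bit 10 → (0x6fdb>>10)&0x7 = 0x3
id:3 @ bit 13 → (0x6fdb>>13)&0x7 = 0x3  ←
id signed 3b, MSB=0: value = 3

3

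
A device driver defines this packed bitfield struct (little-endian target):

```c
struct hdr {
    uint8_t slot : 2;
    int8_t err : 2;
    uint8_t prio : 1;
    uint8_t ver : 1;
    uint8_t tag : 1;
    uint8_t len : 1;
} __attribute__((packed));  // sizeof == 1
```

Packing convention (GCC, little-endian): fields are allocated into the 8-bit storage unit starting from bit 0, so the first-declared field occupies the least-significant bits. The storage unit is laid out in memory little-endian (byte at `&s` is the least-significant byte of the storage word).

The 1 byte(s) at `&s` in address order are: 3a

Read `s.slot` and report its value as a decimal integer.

2

[0]=0x3a (little-endian) → word 0x3a
slot [0+:2] = (word>>0) & 0x3 = 2  ←
err [2+:2] = (word>>2) & 0x3 = 2
prio [4+:1] = (word>>4) & 0x1 = 1
ver [5+:1] = (word>>5) & 0x1 = 1
tag [6+:1] = (word>>6) & 0x1 = 0
len [7+:1] = (word>>7) & 0x1 = 0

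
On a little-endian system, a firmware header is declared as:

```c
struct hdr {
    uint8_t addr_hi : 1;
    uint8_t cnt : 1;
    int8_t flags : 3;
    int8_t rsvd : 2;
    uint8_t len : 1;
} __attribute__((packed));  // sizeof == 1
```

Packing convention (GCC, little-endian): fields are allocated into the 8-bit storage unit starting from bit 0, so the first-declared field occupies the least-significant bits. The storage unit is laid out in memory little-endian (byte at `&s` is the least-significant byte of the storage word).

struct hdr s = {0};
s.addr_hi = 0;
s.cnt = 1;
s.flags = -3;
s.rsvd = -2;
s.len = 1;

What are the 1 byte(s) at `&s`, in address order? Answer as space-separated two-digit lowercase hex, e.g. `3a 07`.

addr_hi:1 = 0 → 0x0 << 0 → word 0x00
cnt:1 = 1 → 0x1 << 1 → word 0x02
flags:3 = -3 → 0x5 << 2 → word 0x16
rsvd:2 = -2 → 0x2 << 5 → word 0x56
len:1 = 1 → 0x1 << 7 → word 0xd6
word = 0xd6 → little-endian bytes:
  [0]=0xd6

d6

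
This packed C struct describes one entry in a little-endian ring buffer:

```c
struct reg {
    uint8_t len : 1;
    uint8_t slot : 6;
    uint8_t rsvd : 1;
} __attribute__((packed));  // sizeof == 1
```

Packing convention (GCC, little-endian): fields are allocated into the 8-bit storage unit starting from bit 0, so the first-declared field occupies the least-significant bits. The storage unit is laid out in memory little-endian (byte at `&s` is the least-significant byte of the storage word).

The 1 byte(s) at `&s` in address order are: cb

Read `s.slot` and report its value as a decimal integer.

[0]=0xcb (little-endian) → word 0xcb
len:1 @ bit 0 → (0xcb>>0)&0x1 = 0x1
slot:6 @ bit 1 → (0xcb>>1)&0x3f = 0x25  ←
rsvd:1 @ bit 7 → (0xcb>>7)&0x1 = 0x1

37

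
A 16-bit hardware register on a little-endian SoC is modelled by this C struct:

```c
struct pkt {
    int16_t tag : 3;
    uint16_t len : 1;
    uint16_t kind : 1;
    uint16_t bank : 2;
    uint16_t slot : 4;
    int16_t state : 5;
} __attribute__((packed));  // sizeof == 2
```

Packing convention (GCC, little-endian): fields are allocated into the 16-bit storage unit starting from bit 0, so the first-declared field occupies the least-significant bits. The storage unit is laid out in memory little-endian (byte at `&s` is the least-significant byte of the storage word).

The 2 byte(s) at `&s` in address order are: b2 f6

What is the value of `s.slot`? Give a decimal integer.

13

[0]=0xb2 [1]=0xf6 (little-endian) → word 0xf6b2
tag [0+:3] = (word>>0) & 0x7 = 2
len [3+:1] = (word>>3) & 0x1 = 0
kind [4+:1] = (word>>4) & 0x1 = 1
bank [5+:2] = (word>>5) & 0x3 = 1
slot [7+:4] = (word>>7) & 0xf = 13  ←
state [11+:5] = (word>>11) & 0x1f = 30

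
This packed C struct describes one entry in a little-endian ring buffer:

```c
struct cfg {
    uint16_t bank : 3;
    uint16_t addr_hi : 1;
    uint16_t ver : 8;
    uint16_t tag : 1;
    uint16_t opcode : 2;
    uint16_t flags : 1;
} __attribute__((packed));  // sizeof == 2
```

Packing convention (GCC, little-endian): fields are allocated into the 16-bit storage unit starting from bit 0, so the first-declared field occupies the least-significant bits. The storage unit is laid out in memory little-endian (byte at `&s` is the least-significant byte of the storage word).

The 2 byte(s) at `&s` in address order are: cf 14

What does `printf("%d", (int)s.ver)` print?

[0]=0xcf [1]=0x14 (little-endian) → word 0x14cf
bank [0+:3] = (word>>0) & 0x7 = 7
addr_hi [3+:1] = (word>>3) & 0x1 = 1
ver [4+:8] = (word>>4) & 0xff = 76  ←
tag [12+:1] = (word>>12) & 0x1 = 1
opcode [13+:2] = (word>>13) & 0x3 = 0
flags [15+:1] = (word>>15) & 0x1 = 0

76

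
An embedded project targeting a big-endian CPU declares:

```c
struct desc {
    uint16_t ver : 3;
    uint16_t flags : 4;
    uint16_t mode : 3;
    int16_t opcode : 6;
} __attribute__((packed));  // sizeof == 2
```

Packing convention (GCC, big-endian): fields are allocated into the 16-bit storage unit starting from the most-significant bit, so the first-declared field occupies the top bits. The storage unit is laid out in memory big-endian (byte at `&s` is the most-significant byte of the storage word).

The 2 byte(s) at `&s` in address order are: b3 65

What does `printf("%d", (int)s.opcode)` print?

[0]=0xb3 [1]=0x65 (big-endian) → word 0xb365
ver:3 @ bit 13 → (0xb365>>13)&0x7 = 0x5
flags:4 @ bit 9 → (0xb365>>9)&0xf = 0x9
mode:3 @ bit 6 → (0xb365>>6)&0x7 = 0x5
opcode:6 @ bit 0 → (0xb365>>0)&0x3f = 0x25  ←
opcode signed 6b, MSB=1: 37 - 64 = -27

-27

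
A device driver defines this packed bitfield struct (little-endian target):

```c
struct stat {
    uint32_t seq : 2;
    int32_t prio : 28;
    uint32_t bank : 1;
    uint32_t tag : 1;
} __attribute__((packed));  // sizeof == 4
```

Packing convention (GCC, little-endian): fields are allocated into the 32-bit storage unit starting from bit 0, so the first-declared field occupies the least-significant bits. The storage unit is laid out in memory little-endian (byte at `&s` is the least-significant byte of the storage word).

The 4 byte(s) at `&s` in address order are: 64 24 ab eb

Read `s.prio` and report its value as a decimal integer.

[0]=0x64 [1]=0x24 [2]=0xab [3]=0xeb (little-endian) → word 0xebab2464
seq [0+:2] = (word>>0) & 0x3 = 0
prio [2+:28] = (word>>2) & 0xfffffff = 183159065  ←
bank [30+:1] = (word>>30) & 0x1 = 1
tag [31+:1] = (word>>31) & 0x1 = 1
prio signed 28b, MSB=1: 183159065 - 268435456 = -85276391

-85276391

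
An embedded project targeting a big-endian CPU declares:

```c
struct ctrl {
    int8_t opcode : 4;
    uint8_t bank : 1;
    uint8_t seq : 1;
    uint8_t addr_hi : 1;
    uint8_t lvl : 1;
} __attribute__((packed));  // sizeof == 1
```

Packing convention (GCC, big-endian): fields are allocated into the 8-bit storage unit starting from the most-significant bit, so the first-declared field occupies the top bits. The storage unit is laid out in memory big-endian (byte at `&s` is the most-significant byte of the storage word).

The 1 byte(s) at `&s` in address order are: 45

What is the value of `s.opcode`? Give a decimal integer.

4

[0]=0x45 (big-endian) → word 0x45
opcode:4 @ bit 4 → (0x45>>4)&0xf = 0x4  ←
bank:1 @ bit 3 → (0x45>>3)&0x1 = 0x0
seq:1 @ bit 2 → (0x45>>2)&0x1 = 0x1
addr_hi:1 @ bit 1 → (0x45>>1)&0x1 = 0x0
lvl:1 @ bit 0 → (0x45>>0)&0x1 = 0x1
opcode signed 4b, MSB=0: value = 4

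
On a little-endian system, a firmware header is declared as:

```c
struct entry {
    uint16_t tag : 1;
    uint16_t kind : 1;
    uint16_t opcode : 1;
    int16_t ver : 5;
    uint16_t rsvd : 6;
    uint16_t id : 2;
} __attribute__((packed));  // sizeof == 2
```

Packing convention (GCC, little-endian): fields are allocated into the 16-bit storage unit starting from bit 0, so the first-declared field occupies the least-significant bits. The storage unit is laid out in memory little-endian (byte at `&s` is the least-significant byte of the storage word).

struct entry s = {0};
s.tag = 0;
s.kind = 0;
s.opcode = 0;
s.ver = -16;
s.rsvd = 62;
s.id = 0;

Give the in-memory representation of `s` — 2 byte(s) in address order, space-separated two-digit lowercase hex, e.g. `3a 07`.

[0+:1] tag=0 & 0x1 = 0x0; word=0x0000
[1+:1] kind=0 & 0x1 = 0x0; word=0x0000
[2+:1] opcode=0 & 0x1 = 0x0; word=0x0000
[3+:5] ver=-16 & 0x1f = 0x10; word=0x0080
[8+:6] rsvd=62 & 0x3f = 0x3e; word=0x3e80
[14+:2] id=0 & 0x3 = 0x0; word=0x3e80
word = 0x3e80 → little-endian bytes:
  [0]=0x80  [1]=0x3e

80 3e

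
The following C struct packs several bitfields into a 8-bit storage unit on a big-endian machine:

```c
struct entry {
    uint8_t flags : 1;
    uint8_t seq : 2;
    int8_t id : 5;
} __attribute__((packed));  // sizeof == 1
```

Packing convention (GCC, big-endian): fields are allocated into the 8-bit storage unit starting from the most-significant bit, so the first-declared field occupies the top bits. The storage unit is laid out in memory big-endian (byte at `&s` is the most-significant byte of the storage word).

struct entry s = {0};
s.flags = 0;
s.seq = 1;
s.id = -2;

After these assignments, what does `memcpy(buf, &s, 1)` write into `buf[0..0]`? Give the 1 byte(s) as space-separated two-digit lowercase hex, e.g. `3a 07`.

flags:1 = 0 → 0x0 << 7 → word 0x00
seq:2 = 1 → 0x1 << 5 → word 0x20
id:5 = -2 → 0x1e << 0 → word 0x3e
word = 0x3e → big-endian bytes:
  [0]=0x3e

3e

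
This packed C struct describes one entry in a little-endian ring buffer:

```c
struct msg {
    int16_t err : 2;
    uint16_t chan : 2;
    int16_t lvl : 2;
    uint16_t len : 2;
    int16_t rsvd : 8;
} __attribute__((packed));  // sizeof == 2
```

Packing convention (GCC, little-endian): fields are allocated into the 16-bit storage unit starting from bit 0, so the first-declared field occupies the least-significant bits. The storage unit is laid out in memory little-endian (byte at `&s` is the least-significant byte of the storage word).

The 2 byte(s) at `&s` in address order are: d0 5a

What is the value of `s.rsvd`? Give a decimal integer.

90

[0]=0xd0 [1]=0x5a (little-endian) → word 0x5ad0
err [0+:2] = (word>>0) & 0x3 = 0
chan [2+:2] = (word>>2) & 0x3 = 0
lvl [4+:2] = (word>>4) & 0x3 = 1
len [6+:2] = (word>>6) & 0x3 = 3
rsvd [8+:8] = (word>>8) & 0xff = 90  ←
rsvd signed 8b, MSB=0: value = 90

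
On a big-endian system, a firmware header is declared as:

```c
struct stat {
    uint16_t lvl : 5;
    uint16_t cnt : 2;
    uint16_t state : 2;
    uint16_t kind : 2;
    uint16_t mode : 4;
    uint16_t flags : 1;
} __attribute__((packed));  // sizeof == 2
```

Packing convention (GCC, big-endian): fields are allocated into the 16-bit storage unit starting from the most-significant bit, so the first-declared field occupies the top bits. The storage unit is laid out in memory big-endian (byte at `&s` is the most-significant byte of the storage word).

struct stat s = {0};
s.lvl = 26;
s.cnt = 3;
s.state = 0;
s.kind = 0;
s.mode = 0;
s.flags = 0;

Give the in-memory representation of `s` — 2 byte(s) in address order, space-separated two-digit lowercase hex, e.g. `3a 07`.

d6 00

lvl:5 = 26 → 0x1a << 11 → word 0xd000
cnt:2 = 3 → 0x3 << 9 → word 0xd600
state:2 = 0 → 0x0 << 7 → word 0xd600
kind:2 = 0 → 0x0 << 5 → word 0xd600
mode:4 = 0 → 0x0 << 1 → word 0xd600
flags:1 = 0 → 0x0 << 0 → word 0xd600
word = 0xd600 → big-endian bytes:
  [0]=0xd6  [1]=0x00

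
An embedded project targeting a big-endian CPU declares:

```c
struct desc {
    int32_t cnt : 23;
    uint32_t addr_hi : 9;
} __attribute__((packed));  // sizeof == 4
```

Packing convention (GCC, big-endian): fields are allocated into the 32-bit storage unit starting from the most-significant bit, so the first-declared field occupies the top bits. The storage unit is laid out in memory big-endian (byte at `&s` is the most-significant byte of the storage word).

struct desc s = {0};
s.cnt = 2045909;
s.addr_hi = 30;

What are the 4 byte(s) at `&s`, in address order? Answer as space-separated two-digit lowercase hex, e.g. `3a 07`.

3e 6f aa 1e

cnt:23 = 2045909 → 0x1f37d5 << 9 → word 0x3e6faa00
addr_hi:9 = 30 → 0x1e << 0 → word 0x3e6faa1e
word = 0x3e6faa1e → big-endian bytes:
  [0]=0x3e  [1]=0x6f  [2]=0xaa  [3]=0x1e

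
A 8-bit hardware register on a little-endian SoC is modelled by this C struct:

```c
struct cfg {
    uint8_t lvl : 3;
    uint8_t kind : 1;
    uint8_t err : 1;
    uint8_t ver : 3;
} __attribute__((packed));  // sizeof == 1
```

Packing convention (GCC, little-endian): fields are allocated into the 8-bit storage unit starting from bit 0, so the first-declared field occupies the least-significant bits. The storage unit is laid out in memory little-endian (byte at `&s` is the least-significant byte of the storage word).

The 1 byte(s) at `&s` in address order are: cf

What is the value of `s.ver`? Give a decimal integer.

6

[0]=0xcf (little-endian) → word 0xcf
lvl:3 @ bit 0 → (0xcf>>0)&0x7 = 0x7
kind:1 @ bit 3 → (0xcf>>3)&0x1 = 0x1
err:1 @ bit 4 → (0xcf>>4)&0x1 = 0x0
ver:3 @ bit 5 → (0xcf>>5)&0x7 = 0x6  ←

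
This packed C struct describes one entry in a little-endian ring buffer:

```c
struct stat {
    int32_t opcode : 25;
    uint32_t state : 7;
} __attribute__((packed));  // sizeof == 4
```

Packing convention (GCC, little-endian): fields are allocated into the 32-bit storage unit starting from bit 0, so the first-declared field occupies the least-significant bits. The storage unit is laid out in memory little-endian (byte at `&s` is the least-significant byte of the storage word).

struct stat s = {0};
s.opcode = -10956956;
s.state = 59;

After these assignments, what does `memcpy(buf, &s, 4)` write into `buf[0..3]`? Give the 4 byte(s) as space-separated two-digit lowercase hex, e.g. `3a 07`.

[0+:25] opcode=-10956956 & 0x1ffffff = 0x158cf64; word=0x0158cf64
[25+:7] state=59 & 0x7f = 0x3b; word=0x7758cf64
word = 0x7758cf64 → little-endian bytes:
  [0]=0x64  [1]=0xcf  [2]=0x58  [3]=0x77

64 cf 58 77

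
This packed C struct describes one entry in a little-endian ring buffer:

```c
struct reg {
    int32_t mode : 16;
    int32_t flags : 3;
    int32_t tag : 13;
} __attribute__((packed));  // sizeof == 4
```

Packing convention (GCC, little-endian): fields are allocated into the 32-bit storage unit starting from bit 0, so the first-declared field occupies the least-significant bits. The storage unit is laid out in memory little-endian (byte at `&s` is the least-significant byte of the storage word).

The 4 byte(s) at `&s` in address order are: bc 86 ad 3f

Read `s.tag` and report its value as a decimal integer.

[0]=0xbc [1]=0x86 [2]=0xad [3]=0x3f (little-endian) → word 0x3fad86bc
mode [0+:16] = (word>>0) & 0xffff = 34492
flags [16+:3] = (word>>16) & 0x7 = 5
tag [19+:13] = (word>>19) & 0x1fff = 2037  ←
tag signed 13b, MSB=0: value = 2037

2037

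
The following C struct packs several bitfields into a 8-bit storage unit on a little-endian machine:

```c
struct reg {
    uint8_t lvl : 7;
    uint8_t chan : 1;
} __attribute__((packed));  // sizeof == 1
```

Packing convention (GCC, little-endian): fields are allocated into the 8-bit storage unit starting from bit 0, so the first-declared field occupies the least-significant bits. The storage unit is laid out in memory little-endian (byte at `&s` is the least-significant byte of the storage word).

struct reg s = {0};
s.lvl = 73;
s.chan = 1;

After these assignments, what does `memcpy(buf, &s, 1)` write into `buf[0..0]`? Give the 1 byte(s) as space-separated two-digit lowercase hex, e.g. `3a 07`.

lvl (7b) val=73 bits=0x49 at bit 0: 0x49
chan (1b) val=1 bits=0x1 at bit 7: 0xc9
word = 0xc9 → little-endian bytes:
  [0]=0xc9

c9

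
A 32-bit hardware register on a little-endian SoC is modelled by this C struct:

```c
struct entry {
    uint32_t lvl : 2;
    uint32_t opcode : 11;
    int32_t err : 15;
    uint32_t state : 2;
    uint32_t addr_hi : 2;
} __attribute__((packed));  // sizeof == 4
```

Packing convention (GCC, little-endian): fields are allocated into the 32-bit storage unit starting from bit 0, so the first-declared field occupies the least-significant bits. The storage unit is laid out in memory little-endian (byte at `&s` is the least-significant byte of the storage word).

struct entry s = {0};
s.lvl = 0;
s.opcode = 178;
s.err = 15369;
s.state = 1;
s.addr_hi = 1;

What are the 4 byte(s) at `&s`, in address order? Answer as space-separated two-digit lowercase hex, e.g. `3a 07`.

c8 22 81 57

lvl:2 = 0 → 0x0 << 0 → word 0x00000000
opcode:11 = 178 → 0xb2 << 2 → word 0x000002c8
err:15 = 15369 → 0x3c09 << 13 → word 0x078122c8
state:2 = 1 → 0x1 << 28 → word 0x178122c8
addr_hi:2 = 1 → 0x1 << 30 → word 0x578122c8
word = 0x578122c8 → little-endian bytes:
  [0]=0xc8  [1]=0x22  [2]=0x81  [3]=0x57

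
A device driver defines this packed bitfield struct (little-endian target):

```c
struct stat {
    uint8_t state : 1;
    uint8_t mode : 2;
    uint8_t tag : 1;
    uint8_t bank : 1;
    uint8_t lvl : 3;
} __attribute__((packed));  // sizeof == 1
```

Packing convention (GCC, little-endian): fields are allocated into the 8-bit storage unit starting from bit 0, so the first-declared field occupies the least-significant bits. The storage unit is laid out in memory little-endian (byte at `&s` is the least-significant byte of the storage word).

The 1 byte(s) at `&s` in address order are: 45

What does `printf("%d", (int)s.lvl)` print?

2

[0]=0x45 (little-endian) → word 0x45
state:1 @ bit 0 → (0x45>>0)&0x1 = 0x1
mode:2 @ bit 1 → (0x45>>1)&0x3 = 0x2
tag:1 @ bit 3 → (0x45>>3)&0x1 = 0x0
bank:1 @ bit 4 → (0x45>>4)&0x1 = 0x0
lvl:3 @ bit 5 → (0x45>>5)&0x7 = 0x2  ←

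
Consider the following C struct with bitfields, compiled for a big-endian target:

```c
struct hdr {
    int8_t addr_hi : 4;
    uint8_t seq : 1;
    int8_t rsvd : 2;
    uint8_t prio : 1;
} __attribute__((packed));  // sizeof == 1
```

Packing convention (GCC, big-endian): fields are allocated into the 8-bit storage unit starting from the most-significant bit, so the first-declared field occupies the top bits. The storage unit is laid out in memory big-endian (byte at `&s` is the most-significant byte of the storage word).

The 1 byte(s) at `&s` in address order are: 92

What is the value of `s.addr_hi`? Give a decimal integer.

-7

[0]=0x92 (big-endian) → word 0x92
addr_hi [4+:4] = (word>>4) & 0xf = 9  ←
seq [3+:1] = (word>>3) & 0x1 = 0
rsvd [1+:2] = (word>>1) & 0x3 = 1
prio [0+:1] = (word>>0) & 0x1 = 0
addr_hi signed 4b, MSB=1: 9 - 16 = -7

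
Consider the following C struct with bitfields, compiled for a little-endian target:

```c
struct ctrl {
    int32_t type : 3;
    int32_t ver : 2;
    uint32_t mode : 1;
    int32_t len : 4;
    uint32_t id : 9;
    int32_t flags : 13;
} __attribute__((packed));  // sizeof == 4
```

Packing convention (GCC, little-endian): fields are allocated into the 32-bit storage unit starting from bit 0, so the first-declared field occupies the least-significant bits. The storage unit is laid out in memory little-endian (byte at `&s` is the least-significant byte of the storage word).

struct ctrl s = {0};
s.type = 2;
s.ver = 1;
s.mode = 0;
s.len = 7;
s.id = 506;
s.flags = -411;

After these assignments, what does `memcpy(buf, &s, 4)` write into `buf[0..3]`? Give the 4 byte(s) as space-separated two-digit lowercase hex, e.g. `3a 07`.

type:3 = 2 → 0x2 << 0 → word 0x00000002
ver:2 = 1 → 0x1 << 3 → word 0x0000000a
mode:1 = 0 → 0x0 << 5 → word 0x0000000a
len:4 = 7 → 0x7 << 6 → word 0x000001ca
id:9 = 506 → 0x1fa << 10 → word 0x0007e9ca
flags:13 = -411 → 0x1e65 << 19 → word 0xf32fe9ca
word = 0xf32fe9ca → little-endian bytes:
  [0]=0xca  [1]=0xe9  [2]=0x2f  [3]=0xf3

ca e9 2f f3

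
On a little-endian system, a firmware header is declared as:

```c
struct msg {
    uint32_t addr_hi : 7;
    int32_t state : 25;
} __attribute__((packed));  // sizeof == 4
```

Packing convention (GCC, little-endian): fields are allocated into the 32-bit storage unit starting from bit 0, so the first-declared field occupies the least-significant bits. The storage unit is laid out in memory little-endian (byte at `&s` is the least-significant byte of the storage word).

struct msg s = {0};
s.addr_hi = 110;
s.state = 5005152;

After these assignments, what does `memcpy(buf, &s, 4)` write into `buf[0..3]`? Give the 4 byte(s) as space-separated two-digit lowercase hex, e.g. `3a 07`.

addr_hi (7b) val=110 bits=0x6e at bit 0: 0x0000006e
state (25b) val=5005152 bits=0x4c5f60 at bit 7: 0x262fb06e
word = 0x262fb06e → little-endian bytes:
  [0]=0x6e  [1]=0xb0  [2]=0x2f  [3]=0x26

6e b0 2f 26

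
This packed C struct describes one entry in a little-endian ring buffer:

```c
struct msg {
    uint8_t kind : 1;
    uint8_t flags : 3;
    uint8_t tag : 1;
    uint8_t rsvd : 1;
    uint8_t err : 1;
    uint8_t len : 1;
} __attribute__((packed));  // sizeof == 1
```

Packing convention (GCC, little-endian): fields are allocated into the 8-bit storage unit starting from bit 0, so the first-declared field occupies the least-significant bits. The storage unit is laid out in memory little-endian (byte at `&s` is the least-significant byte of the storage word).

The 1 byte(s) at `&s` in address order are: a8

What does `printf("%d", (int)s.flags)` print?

[0]=0xa8 (little-endian) → word 0xa8
kind [0+:1] = (word>>0) & 0x1 = 0
flags [1+:3] = (word>>1) & 0x7 = 4  ←
tag [4+:1] = (word>>4) & 0x1 = 0
rsvd [5+:1] = (word>>5) & 0x1 = 1
err [6+:1] = (word>>6) & 0x1 = 0
len [7+:1] = (word>>7) & 0x1 = 1

4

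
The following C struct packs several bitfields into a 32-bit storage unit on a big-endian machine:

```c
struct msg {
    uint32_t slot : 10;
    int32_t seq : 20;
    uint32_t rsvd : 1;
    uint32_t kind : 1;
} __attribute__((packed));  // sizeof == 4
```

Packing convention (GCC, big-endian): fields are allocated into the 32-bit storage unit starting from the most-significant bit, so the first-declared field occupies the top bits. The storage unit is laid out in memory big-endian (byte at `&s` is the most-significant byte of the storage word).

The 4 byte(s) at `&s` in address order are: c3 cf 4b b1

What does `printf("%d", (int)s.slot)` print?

[0]=0xc3 [1]=0xcf [2]=0x4b [3]=0xb1 (big-endian) → word 0xc3cf4bb1
slot:10 @ bit 22 → (0xc3cf4bb1>>22)&0x3ff = 0x30f  ←
seq:20 @ bit 2 → (0xc3cf4bb1>>2)&0xfffff = 0x3d2ec
rsvd:1 @ bit 1 → (0xc3cf4bb1>>1)&0x1 = 0x0
kind:1 @ bit 0 → (0xc3cf4bb1>>0)&0x1 = 0x1

783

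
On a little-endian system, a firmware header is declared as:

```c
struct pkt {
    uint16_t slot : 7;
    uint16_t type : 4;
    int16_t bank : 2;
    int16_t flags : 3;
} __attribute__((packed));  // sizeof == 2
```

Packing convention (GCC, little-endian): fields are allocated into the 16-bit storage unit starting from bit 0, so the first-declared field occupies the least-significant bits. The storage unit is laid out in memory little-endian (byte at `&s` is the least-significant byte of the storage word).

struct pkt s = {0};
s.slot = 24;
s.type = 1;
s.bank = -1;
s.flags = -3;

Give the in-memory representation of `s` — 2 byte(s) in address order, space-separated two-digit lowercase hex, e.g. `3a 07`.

slot:7 = 24 → 0x18 << 0 → word 0x0018
type:4 = 1 → 0x1 << 7 → word 0x0098
bank:2 = -1 → 0x3 << 11 → word 0x1898
flags:3 = -3 → 0x5 << 13 → word 0xb898
word = 0xb898 → little-endian bytes:
  [0]=0x98  [1]=0xb8

98 b8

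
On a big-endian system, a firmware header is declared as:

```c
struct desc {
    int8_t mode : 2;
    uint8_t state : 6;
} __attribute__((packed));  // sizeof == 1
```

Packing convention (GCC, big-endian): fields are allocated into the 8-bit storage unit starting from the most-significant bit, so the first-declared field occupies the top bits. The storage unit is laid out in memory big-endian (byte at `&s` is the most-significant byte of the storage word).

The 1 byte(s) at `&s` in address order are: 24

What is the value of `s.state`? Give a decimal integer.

[0]=0x24 (big-endian) → word 0x24
mode [6+:2] = (word>>6) & 0x3 = 0
state [0+:6] = (word>>0) & 0x3f = 36  ←

36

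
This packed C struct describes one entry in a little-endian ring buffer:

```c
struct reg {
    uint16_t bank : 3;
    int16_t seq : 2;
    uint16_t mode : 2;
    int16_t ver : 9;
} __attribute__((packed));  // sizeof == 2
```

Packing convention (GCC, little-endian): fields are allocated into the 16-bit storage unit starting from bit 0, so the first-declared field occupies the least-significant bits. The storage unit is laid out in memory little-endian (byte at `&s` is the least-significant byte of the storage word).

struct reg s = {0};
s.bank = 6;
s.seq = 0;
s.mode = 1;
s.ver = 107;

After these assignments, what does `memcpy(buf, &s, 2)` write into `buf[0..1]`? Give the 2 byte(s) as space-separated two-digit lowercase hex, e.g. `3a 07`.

[0+:3] bank=6 & 0x7 = 0x6; word=0x0006
[3+:2] seq=0 & 0x3 = 0x0; word=0x0006
[5+:2] mode=1 & 0x3 = 0x1; word=0x0026
[7+:9] ver=107 & 0x1ff = 0x6b; word=0x35a6
word = 0x35a6 → little-endian bytes:
  [0]=0xa6  [1]=0x35

a6 35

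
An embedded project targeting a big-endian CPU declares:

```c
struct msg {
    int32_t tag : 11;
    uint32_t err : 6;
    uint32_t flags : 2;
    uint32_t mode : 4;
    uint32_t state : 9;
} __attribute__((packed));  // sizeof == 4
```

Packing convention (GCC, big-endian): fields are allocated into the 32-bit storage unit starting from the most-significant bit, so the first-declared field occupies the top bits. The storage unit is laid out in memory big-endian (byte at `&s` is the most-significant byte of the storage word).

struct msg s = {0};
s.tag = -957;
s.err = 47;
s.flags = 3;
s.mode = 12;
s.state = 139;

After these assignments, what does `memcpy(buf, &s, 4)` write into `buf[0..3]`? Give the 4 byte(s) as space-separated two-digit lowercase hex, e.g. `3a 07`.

88 77 f8 8b

tag (11b) val=-957 bits=0x443 at bit 21: 0x88600000
err (6b) val=47 bits=0x2f at bit 15: 0x88778000
flags (2b) val=3 bits=0x3 at bit 13: 0x8877e000
mode (4b) val=12 bits=0xc at bit 9: 0x8877f800
state (9b) val=139 bits=0x8b at bit 0: 0x8877f88b
word = 0x8877f88b → big-endian bytes:
  [0]=0x88  [1]=0x77  [2]=0xf8  [3]=0x8b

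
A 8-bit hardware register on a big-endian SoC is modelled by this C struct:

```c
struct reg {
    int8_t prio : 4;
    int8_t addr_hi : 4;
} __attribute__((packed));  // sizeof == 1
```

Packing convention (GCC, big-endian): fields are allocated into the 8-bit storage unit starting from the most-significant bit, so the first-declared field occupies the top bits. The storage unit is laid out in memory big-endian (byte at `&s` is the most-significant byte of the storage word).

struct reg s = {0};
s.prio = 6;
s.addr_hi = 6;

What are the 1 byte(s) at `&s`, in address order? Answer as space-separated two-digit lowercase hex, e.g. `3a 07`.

[4+:4] prio=6 & 0xf = 0x6; word=0x60
[0+:4] addr_hi=6 & 0xf = 0x6; word=0x66
word = 0x66 → big-endian bytes:
  [0]=0x66

66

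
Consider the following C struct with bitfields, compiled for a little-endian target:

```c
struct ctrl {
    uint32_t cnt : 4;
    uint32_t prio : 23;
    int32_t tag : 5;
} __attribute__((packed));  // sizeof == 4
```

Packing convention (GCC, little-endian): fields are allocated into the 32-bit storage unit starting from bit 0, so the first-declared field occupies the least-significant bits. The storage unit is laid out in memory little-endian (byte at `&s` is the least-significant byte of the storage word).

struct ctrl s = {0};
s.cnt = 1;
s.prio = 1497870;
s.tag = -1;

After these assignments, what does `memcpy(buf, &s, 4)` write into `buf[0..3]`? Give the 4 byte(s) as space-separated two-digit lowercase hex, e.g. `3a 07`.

e1 b0 6d f9

cnt (4b) val=1 bits=0x1 at bit 0: 0x00000001
prio (23b) val=1497870 bits=0x16db0e at bit 4: 0x016db0e1
tag (5b) val=-1 bits=0x1f at bit 27: 0xf96db0e1
word = 0xf96db0e1 → little-endian bytes:
  [0]=0xe1  [1]=0xb0  [2]=0x6d  [3]=0xf9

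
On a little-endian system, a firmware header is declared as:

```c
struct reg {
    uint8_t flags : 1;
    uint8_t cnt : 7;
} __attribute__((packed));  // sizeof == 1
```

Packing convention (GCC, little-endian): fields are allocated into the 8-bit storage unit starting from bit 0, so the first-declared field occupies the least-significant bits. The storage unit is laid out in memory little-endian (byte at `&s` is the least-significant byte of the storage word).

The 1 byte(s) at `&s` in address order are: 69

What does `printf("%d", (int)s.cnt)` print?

[0]=0x69 (little-endian) → word 0x69
flags:1 @ bit 0 → (0x69>>0)&0x1 = 0x1
cnt:7 @ bit 1 → (0x69>>1)&0x7f = 0x34  ←

52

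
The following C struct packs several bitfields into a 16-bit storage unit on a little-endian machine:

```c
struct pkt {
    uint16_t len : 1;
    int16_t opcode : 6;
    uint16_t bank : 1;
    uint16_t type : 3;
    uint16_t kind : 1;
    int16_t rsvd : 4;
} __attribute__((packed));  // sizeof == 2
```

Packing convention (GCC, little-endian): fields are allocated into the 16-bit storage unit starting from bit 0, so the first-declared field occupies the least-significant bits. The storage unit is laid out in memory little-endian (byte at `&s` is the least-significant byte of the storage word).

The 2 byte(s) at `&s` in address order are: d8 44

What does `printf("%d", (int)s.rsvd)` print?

4

[0]=0xd8 [1]=0x44 (little-endian) → word 0x44d8
len:1 @ bit 0 → (0x44d8>>0)&0x1 = 0x0
opcode:6 @ bit 1 → (0x44d8>>1)&0x3f = 0x2c
bank:1 @ bit 7 → (0x44d8>>7)&0x1 = 0x1
type:3 @ bit 8 → (0x44d8>>8)&0x7 = 0x4
kind:1 @ bit 11 → (0x44d8>>11)&0x1 = 0x0
rsvd:4 @ bit 12 → (0x44d8>>12)&0xf = 0x4  ←
rsvd signed 4b, MSB=0: value = 4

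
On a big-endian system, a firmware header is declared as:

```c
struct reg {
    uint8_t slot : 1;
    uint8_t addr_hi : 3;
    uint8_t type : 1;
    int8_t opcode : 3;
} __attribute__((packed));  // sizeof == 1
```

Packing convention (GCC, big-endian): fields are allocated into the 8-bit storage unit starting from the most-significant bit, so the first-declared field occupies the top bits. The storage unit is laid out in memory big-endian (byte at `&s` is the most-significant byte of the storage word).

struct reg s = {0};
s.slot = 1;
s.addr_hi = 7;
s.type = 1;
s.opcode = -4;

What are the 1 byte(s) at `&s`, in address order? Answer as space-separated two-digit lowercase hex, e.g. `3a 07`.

slot (1b) val=1 bits=0x1 at bit 7: 0x80
addr_hi (3b) val=7 bits=0x7 at bit 4: 0xf0
type (1b) val=1 bits=0x1 at bit 3: 0xf8
opcode (3b) val=-4 bits=0x4 at bit 0: 0xfc
word = 0xfc → big-endian bytes:
  [0]=0xfc

fc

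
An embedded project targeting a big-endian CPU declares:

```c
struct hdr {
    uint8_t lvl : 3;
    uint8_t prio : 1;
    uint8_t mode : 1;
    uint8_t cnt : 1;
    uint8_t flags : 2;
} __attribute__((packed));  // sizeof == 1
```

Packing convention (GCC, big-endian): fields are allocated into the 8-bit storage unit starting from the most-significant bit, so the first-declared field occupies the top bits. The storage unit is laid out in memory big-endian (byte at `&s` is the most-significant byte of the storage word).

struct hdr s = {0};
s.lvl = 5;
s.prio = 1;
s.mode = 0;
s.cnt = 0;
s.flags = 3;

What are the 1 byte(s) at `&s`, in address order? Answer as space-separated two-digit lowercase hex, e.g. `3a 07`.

lvl (3b) val=5 bits=0x5 at bit 5: 0xa0
prio (1b) val=1 bits=0x1 at bit 4: 0xb0
mode (1b) val=0 bits=0x0 at bit 3: 0xb0
cnt (1b) val=0 bits=0x0 at bit 2: 0xb0
flags (2b) val=3 bits=0x3 at bit 0: 0xb3
word = 0xb3 → big-endian bytes:
  [0]=0xb3

b3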